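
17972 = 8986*2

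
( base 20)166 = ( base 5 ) 4101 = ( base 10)526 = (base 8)1016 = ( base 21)141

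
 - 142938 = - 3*47646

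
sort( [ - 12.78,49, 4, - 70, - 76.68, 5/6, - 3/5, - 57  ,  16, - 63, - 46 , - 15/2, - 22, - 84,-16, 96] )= [  -  84, - 76.68, - 70,-63 , - 57, - 46, - 22, - 16, - 12.78, - 15/2, - 3/5, 5/6,4, 16, 49, 96] 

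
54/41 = 54/41 = 1.32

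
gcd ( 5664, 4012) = 236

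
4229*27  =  114183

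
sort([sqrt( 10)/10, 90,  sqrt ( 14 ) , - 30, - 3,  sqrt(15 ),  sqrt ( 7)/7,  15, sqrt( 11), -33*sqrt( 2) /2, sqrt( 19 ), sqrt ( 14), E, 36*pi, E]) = [ - 30,  -  33 * sqrt( 2)/2, - 3, sqrt( 10 ) /10,sqrt( 7 )/7,  E, E, sqrt( 11), sqrt( 14 ),  sqrt( 14), sqrt(15),sqrt( 19 ), 15, 90, 36*pi ] 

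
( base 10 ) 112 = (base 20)5C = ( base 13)88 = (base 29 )3P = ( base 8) 160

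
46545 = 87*535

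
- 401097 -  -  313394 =  -  87703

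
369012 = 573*644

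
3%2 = 1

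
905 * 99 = 89595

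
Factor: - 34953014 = -2^1 *1231^1*14197^1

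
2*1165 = 2330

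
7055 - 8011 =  - 956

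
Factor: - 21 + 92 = 71 = 71^1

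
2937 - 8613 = -5676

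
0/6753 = 0 =0.00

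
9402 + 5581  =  14983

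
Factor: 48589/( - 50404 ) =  - 2^( - 2 )*12601^ ( - 1)*48589^1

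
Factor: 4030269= 3^1*1343423^1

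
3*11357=34071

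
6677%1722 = 1511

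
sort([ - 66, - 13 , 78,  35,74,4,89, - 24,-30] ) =[ - 66, - 30,-24, - 13 , 4, 35,74,78, 89 ]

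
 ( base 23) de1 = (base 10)7200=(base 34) 67Q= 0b1110000100000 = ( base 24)CC0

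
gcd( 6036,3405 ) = 3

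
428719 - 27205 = 401514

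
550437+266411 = 816848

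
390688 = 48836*8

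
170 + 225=395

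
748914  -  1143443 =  - 394529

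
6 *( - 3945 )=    - 23670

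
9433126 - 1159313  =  8273813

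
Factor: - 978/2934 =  - 3^( - 1) = - 1/3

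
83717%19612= 5269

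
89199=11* 8109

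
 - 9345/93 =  - 3115/31 = -  100.48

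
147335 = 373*395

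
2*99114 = 198228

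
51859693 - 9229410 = 42630283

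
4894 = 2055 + 2839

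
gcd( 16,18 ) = 2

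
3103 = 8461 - 5358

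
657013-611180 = 45833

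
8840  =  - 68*( - 130) 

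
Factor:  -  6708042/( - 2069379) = 2^1*3^1*11^1*13^(  -  1 )*491^1 *769^(-1 )=32406/9997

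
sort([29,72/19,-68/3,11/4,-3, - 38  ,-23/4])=[ - 38  , - 68/3, - 23/4,-3,  11/4 , 72/19, 29]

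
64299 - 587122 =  - 522823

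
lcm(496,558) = 4464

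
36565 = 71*515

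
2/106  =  1/53 = 0.02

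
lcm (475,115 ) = 10925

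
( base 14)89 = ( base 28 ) 49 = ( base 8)171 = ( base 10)121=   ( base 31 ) 3S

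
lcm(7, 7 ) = 7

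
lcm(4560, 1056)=100320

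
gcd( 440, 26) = 2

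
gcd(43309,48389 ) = 1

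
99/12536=99/12536 = 0.01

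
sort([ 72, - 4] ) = [ - 4,72]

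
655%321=13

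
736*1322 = 972992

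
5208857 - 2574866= 2633991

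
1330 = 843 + 487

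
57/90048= 19/30016  =  0.00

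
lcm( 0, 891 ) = 0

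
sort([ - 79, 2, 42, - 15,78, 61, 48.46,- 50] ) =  [ - 79, - 50, - 15,2, 42,48.46, 61, 78 ] 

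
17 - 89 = - 72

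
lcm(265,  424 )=2120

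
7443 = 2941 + 4502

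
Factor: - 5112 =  - 2^3 * 3^2 * 71^1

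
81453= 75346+6107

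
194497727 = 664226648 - 469728921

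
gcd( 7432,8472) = 8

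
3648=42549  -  38901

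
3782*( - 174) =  - 658068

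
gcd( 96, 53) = 1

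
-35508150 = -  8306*4275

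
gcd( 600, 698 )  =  2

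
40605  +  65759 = 106364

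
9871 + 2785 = 12656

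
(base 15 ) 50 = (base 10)75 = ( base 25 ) 30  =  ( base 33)29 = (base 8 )113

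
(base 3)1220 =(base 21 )29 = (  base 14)39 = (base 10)51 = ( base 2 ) 110011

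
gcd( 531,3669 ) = 3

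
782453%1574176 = 782453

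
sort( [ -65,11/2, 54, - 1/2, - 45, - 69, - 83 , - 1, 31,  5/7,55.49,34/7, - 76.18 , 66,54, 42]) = [-83, - 76.18,-69, - 65, - 45,  -  1, - 1/2,5/7,34/7,11/2,31,42,54, 54,  55.49,  66 ] 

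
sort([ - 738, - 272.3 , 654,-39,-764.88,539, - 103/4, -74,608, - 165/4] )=[ - 764.88, - 738,-272.3, - 74,-165/4, - 39, - 103/4, 539, 608, 654 ]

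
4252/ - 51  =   - 4252/51 = - 83.37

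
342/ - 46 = -171/23 = - 7.43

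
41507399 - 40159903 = 1347496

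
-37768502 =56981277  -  94749779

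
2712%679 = 675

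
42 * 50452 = 2118984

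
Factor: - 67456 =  -2^7 * 17^1 * 31^1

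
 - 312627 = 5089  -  317716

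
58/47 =58/47= 1.23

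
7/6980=7/6980 = 0.00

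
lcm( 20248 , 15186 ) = 60744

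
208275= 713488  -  505213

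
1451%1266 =185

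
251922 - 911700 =-659778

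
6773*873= 5912829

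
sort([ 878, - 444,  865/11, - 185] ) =[ - 444, - 185, 865/11,878]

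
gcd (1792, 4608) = 256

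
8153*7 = 57071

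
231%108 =15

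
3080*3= 9240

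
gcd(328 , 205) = 41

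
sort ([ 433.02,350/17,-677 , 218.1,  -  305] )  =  [ - 677, - 305,350/17,218.1,433.02]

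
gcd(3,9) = 3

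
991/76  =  13+3/76=13.04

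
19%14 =5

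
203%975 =203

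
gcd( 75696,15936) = 3984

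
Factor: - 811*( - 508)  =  2^2*127^1*811^1 = 411988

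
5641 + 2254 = 7895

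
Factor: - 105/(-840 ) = 2^( - 3) = 1/8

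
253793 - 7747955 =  - 7494162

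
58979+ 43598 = 102577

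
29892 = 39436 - 9544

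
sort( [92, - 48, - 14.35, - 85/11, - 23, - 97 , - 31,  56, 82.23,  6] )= [ - 97, - 48, - 31 ,-23, - 14.35, - 85/11, 6,  56,82.23,92] 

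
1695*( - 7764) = - 13159980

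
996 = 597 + 399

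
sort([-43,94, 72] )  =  [-43,72,94] 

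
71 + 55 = 126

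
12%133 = 12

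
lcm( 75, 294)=7350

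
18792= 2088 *9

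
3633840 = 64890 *56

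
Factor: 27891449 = 19^1*1467971^1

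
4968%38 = 28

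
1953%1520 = 433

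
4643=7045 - 2402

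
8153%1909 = 517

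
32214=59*546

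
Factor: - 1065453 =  - 3^1 * 439^1*809^1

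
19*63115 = 1199185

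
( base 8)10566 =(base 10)4470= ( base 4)1011312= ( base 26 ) 6fo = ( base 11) 33a4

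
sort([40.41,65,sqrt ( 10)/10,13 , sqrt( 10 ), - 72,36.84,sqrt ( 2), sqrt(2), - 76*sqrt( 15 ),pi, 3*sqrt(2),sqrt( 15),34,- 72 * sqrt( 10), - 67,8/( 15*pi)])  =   [ - 76*sqrt( 15 ),-72 * sqrt( 10), - 72,  -  67,8/( 15*pi) , sqrt ( 10 ) /10,sqrt( 2),sqrt( 2 ), pi, sqrt( 10 ),  sqrt( 15), 3*sqrt( 2 ) , 13,34,36.84,40.41 , 65]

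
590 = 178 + 412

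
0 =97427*0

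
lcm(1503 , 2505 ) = 7515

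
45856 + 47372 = 93228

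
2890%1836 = 1054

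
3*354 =1062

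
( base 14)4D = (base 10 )69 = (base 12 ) 59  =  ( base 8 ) 105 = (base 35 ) 1Y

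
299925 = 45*6665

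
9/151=9/151 = 0.06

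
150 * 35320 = 5298000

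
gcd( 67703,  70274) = 857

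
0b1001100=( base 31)2e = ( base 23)37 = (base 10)76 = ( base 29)2I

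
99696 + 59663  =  159359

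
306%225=81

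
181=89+92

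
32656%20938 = 11718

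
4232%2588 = 1644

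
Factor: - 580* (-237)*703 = 96634380 = 2^2*3^1*5^1*19^1*29^1*37^1*79^1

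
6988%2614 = 1760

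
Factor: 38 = 2^1*19^1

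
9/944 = 9/944 = 0.01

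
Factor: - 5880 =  - 2^3 *3^1  *5^1*7^2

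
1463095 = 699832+763263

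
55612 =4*13903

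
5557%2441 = 675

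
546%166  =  48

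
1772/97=1772/97=18.27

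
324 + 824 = 1148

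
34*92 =3128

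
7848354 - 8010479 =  - 162125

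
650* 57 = 37050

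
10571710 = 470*22493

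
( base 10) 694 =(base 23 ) 174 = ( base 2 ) 1010110110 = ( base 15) 314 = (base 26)10I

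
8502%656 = 630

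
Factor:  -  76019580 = -2^2*3^3*5^1*7^2*13^2*17^1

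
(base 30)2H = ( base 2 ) 1001101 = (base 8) 115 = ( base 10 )77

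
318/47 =318/47  =  6.77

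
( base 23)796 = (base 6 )30044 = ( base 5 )111131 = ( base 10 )3916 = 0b111101001100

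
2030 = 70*29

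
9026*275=2482150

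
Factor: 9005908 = 2^2*103^1*21859^1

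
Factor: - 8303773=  - 29^1*43^1*6659^1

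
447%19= 10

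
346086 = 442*783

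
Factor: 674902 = 2^1*53^1*6367^1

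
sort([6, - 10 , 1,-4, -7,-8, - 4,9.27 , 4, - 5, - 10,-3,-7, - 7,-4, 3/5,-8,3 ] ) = [-10,- 10, - 8,-8, - 7, - 7,-7, - 5,-4,-4, - 4, - 3, 3/5,1,3,4,6,  9.27]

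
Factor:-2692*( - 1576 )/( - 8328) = - 2^2*3^(-1)*197^1 * 347^( - 1) *673^1 = -  530324/1041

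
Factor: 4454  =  2^1*17^1*131^1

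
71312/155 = 460 +12/155 = 460.08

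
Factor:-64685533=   -11^1 * 5880503^1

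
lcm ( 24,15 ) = 120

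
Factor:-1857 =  - 3^1* 619^1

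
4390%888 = 838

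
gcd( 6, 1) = 1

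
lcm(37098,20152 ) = 1632312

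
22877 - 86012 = -63135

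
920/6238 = 460/3119 =0.15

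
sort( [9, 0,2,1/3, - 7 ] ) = [- 7,0, 1/3, 2, 9]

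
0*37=0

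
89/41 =2+7/41 = 2.17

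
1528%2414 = 1528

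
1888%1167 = 721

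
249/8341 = 249/8341= 0.03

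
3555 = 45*79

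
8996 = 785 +8211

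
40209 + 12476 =52685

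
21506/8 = 10753/4 = 2688.25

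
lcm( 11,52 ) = 572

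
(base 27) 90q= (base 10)6587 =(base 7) 25130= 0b1100110111011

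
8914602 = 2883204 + 6031398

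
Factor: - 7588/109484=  - 7/101  =  - 7^1*101^(- 1 )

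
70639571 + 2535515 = 73175086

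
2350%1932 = 418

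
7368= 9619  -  2251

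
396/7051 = 36/641  =  0.06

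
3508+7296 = 10804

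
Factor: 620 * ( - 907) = -562340 = - 2^2*5^1 * 31^1 * 907^1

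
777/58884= 37/2804 = 0.01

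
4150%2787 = 1363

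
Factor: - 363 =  - 3^1*11^2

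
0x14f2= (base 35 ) 4d7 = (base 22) B1G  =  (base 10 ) 5362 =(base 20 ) D82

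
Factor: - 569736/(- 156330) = 164/45 = 2^2*3^(- 2 )*5^(-1 )*41^1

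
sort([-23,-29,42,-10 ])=[ -29 ,-23,-10 , 42] 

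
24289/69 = 352 +1/69 = 352.01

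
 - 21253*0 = 0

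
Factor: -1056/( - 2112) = 1/2=2^( - 1) 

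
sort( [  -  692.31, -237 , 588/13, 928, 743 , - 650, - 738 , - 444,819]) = [ - 738, - 692.31, - 650, - 444, - 237, 588/13,743,819,928 ]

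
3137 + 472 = 3609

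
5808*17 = 98736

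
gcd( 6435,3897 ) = 9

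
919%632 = 287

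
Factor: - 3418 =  - 2^1* 1709^1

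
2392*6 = 14352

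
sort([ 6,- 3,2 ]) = [ - 3 , 2,  6]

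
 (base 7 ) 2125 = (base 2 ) 1011110010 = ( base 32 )ni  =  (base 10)754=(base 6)3254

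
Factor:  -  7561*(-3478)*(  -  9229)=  - 242696471182 = - 2^1*11^1*37^1*47^1*839^1 * 7561^1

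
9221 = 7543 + 1678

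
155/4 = 38 + 3/4 = 38.75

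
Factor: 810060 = 2^2*3^1 * 5^1*23^1*587^1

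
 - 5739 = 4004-9743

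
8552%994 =600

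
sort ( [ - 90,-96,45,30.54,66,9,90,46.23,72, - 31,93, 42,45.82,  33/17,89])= [-96, - 90, - 31,33/17 , 9, 30.54, 42,45,  45.82,  46.23, 66,  72,89, 90,93 ] 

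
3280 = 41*80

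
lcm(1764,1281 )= 107604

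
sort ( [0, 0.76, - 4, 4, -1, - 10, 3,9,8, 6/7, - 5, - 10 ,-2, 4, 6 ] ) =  [ - 10, - 10 ,  -  5, - 4, - 2, - 1, 0,0.76,  6/7, 3,  4, 4,6,  8, 9 ] 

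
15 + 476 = 491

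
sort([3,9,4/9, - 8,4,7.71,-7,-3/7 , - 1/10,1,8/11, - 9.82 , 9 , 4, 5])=[ - 9.82, - 8 , - 7, - 3/7, - 1/10, 4/9, 8/11,1,3,4, 4, 5,7.71 , 9, 9 ] 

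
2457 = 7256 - 4799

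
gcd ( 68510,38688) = 806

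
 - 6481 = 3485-9966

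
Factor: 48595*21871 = 1062821245 = 5^1 * 9719^1*21871^1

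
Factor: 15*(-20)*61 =- 2^2*3^1  *  5^2*61^1 = -18300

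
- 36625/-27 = 36625/27 = 1356.48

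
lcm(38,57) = 114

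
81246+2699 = 83945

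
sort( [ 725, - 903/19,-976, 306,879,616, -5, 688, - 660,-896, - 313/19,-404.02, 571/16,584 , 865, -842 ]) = [ - 976, - 896, -842, - 660, - 404.02,-903/19,-313/19,-5,571/16 , 306, 584,616,688,  725,865, 879 ] 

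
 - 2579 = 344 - 2923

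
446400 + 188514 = 634914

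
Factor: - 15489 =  - 3^2 * 1721^1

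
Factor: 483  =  3^1*7^1*23^1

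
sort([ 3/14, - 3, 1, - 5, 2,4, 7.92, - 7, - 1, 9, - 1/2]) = [-7,-5  , - 3, - 1, - 1/2,3/14,  1, 2,4 , 7.92,  9]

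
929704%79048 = 60176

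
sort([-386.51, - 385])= [ - 386.51 , - 385] 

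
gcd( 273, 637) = 91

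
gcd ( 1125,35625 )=375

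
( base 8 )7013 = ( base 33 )39v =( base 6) 24351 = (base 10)3595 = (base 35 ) 2wp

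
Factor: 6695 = 5^1*13^1 * 103^1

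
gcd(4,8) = 4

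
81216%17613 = 10764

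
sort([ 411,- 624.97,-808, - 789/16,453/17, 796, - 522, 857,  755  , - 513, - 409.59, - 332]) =[  -  808 , - 624.97,-522,-513, - 409.59,-332,-789/16, 453/17,411,755,796, 857 ] 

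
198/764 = 99/382=   0.26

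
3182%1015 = 137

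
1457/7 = 208 + 1/7 = 208.14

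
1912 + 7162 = 9074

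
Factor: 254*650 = 165100 =2^2 *5^2*13^1*127^1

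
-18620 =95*( - 196) 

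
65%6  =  5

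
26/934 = 13/467= 0.03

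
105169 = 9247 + 95922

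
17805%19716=17805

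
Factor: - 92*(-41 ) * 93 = 350796 = 2^2*3^1*23^1*31^1*41^1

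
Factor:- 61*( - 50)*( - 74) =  - 2^2*5^2 * 37^1*61^1 = - 225700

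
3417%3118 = 299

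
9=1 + 8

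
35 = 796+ - 761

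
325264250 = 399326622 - 74062372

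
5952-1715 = 4237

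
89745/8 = 89745/8= 11218.12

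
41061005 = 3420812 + 37640193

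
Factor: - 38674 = - 2^1*61^1 * 317^1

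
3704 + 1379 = 5083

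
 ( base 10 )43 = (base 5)133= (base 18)27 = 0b101011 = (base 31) 1c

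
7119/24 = 2373/8 = 296.62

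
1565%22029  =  1565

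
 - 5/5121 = - 1 + 5116/5121 = - 0.00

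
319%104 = 7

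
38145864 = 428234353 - 390088489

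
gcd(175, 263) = 1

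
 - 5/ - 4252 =5/4252  =  0.00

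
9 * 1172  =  10548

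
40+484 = 524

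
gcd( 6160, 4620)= 1540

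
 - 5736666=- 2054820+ - 3681846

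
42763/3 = 14254 + 1/3 = 14254.33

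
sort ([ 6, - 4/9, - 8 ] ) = [-8,-4/9, 6 ]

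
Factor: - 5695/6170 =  - 2^( - 1)*17^1*67^1 * 617^( -1) = - 1139/1234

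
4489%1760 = 969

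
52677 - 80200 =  -27523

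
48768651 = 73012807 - 24244156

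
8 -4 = 4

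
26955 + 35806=62761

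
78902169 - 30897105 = 48005064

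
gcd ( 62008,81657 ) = 1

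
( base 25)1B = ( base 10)36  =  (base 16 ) 24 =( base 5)121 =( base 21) 1F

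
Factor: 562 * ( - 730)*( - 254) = 104206040 = 2^3*5^1*73^1*127^1*281^1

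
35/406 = 5/58 = 0.09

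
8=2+6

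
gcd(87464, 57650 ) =2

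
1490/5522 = 745/2761  =  0.27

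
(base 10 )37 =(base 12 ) 31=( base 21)1g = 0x25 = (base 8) 45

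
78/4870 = 39/2435 = 0.02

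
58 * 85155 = 4938990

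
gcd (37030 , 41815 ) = 5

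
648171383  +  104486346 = 752657729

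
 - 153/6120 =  - 1 + 39/40 = -0.03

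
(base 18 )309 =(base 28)171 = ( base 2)1111010101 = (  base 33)to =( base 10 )981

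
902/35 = 902/35  =  25.77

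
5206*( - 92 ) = -478952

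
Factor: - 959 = -7^1*137^1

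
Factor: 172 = 2^2* 43^1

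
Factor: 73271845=5^1*14654369^1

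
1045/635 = 209/127 = 1.65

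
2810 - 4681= - 1871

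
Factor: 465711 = 3^1*29^1*53^1*101^1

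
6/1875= 2/625  =  0.00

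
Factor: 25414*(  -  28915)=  - 734845810 =- 2^1 * 5^1*97^1*131^1 * 5783^1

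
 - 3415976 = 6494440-9910416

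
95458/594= 160 +19/27 = 160.70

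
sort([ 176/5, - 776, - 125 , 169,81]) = [ - 776, - 125,176/5 , 81, 169] 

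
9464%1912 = 1816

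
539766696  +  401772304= 941539000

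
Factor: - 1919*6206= - 2^1*19^1*29^1*101^1*107^1 = - 11909314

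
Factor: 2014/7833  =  2^1*3^( - 1)*7^( - 1)*19^1 * 53^1*373^(  -  1) 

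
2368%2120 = 248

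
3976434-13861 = 3962573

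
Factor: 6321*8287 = 52382127 = 3^1*7^2 * 43^1*8287^1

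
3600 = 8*450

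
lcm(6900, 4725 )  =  434700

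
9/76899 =3/25633 = 0.00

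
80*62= 4960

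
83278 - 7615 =75663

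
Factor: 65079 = 3^2*7^1 *1033^1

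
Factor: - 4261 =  - 4261^1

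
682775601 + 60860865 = 743636466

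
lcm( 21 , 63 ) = 63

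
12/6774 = 2/1129 = 0.00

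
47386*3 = 142158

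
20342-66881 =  - 46539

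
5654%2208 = 1238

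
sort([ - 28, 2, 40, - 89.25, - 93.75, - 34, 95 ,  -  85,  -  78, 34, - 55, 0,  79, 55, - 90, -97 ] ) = [ - 97,  -  93.75 ,  -  90, - 89.25, - 85, - 78,-55, - 34,-28, 0,2, 34,40,55,79,95 ]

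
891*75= 66825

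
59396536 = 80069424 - 20672888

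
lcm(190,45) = 1710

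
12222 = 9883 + 2339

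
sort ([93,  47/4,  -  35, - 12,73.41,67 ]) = [ - 35, - 12,  47/4, 67,  73.41,  93]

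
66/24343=6/2213 = 0.00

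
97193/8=12149 + 1/8 = 12149.12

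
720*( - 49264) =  - 35470080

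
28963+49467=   78430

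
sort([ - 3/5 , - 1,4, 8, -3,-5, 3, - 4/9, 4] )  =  [-5, - 3, - 1,  -  3/5, -4/9, 3,4, 4,8 ] 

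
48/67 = 48/67=0.72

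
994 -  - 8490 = 9484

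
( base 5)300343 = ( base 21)10a2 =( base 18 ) 1B45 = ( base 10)9473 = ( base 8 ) 22401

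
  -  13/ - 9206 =13/9206 =0.00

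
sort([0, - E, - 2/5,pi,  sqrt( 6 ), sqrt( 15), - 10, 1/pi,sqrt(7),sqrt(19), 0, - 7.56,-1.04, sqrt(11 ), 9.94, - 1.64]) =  [ - 10, - 7.56, - E,-1.64, - 1.04,-2/5, 0 , 0, 1/pi,sqrt(6), sqrt ( 7 ), pi,sqrt(11) , sqrt(15 ),sqrt(19),9.94]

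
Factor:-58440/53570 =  - 12/11 = - 2^2 *3^1*11^( - 1)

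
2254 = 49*46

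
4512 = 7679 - 3167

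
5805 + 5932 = 11737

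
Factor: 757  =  757^1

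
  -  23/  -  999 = 23/999 = 0.02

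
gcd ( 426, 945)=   3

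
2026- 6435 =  - 4409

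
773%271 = 231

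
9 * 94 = 846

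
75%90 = 75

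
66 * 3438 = 226908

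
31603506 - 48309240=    - 16705734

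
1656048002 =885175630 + 770872372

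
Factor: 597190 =2^1*5^1*11^1*61^1*89^1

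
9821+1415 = 11236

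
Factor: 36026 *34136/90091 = 2^4*17^1*23^( - 1)*251^1*3917^( - 1)*18013^1 = 1229783536/90091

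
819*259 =212121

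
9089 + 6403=15492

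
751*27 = 20277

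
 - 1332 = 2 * ( - 666)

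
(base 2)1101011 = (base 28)3N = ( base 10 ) 107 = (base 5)412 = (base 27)3q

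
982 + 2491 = 3473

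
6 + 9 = 15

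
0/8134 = 0 = 0.00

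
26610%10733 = 5144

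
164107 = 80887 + 83220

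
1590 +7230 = 8820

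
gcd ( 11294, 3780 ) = 2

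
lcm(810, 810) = 810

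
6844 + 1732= 8576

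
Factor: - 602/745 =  -2^1*5^( - 1)*7^1 * 43^1 * 149^ ( - 1) 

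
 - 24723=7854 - 32577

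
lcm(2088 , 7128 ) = 206712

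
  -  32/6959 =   -  32/6959=- 0.00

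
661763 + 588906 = 1250669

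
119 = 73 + 46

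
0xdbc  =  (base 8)6674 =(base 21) 7K9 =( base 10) 3516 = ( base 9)4736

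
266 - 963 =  - 697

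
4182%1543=1096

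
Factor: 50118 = 2^1*3^1*8353^1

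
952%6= 4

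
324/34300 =81/8575 = 0.01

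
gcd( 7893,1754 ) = 877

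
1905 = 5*381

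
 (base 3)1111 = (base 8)50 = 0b101000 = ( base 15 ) 2A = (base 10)40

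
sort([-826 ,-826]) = [ - 826, - 826]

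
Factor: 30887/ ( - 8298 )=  - 67/18 = - 2^ (-1 )*3^(- 2) * 67^1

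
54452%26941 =570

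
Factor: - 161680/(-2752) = 235/4 =2^ (-2 )*5^1*47^1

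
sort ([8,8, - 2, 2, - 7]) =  [ - 7,  -  2, 2,8,8]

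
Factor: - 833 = - 7^2*17^1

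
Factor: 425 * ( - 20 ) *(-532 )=4522000=2^4*5^3*7^1 * 17^1*19^1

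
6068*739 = 4484252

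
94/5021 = 94/5021 = 0.02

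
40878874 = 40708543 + 170331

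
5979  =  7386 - 1407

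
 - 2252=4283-6535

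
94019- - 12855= 106874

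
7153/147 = 48+97/147 = 48.66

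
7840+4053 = 11893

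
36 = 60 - 24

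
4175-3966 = 209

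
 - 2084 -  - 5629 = 3545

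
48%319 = 48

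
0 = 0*42857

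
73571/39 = 73571/39 = 1886.44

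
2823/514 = 5+253/514 = 5.49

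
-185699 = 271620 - 457319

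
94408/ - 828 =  - 23602/207 = -  114.02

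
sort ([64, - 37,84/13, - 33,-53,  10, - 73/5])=[-53, - 37, - 33, - 73/5,84/13,10,64]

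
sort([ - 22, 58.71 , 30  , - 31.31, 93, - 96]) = [ - 96, - 31.31, - 22,  30 , 58.71,  93 ]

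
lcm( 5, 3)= 15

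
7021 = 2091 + 4930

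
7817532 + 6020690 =13838222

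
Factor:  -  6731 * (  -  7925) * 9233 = 5^2*7^1 * 53^1*  127^1* 317^1*1319^1 = 492517534775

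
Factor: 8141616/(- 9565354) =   -  4070808/4782677  =  - 2^3*3^2*7^1*41^1*197^1*4782677^( - 1 ) 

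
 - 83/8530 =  - 83/8530 = - 0.01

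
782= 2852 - 2070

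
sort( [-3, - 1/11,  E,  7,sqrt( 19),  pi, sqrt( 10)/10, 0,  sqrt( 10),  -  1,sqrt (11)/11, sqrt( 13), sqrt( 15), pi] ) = [ - 3, -1, - 1/11, 0,sqrt( 11)/11,  sqrt( 10)/10,E, pi, pi, sqrt ( 10),sqrt( 13 ), sqrt( 15), sqrt( 19), 7] 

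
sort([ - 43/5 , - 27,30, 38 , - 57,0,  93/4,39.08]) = [ - 57 , - 27, - 43/5,0 , 93/4, 30,38,39.08] 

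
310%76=6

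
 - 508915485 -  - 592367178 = 83451693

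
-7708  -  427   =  -8135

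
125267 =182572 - 57305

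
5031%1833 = 1365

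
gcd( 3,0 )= 3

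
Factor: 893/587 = 19^1*47^1*587^( - 1) 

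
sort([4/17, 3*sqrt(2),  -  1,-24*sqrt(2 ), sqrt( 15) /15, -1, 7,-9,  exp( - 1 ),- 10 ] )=[-24 * sqrt( 2),- 10, - 9,-1 ,-1,4/17, sqrt( 15)/15 , exp( - 1), 3*sqrt(2 ),7]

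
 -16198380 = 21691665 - 37890045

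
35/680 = 7/136 = 0.05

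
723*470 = 339810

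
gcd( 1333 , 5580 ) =31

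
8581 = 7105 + 1476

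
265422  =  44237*6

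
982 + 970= 1952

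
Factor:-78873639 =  - 3^1*13^1*2022401^1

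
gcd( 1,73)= 1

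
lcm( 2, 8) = 8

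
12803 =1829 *7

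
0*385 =0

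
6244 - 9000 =  -  2756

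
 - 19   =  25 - 44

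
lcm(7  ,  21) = 21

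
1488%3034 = 1488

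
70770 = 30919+39851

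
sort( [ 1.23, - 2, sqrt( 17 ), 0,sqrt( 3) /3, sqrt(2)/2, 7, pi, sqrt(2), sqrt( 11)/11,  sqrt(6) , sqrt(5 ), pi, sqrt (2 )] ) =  [ -2,0,sqrt ( 11)/11 , sqrt(3)/3,sqrt(2 )/2, 1.23, sqrt(2 ),  sqrt(2) , sqrt( 5 ), sqrt(6), pi, pi, sqrt(17 ),  7 ]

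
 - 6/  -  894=1/149 = 0.01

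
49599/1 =49599= 49599.00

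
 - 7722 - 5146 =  - 12868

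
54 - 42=12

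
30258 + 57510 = 87768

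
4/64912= 1/16228  =  0.00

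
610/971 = 610/971=0.63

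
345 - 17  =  328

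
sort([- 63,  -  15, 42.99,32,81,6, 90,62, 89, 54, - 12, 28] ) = [ - 63,  -  15, - 12, 6,  28, 32, 42.99,54, 62 , 81, 89,90] 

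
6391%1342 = 1023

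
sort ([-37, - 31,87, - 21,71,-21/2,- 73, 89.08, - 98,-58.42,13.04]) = [ - 98, -73,-58.42 , - 37,  -  31,-21, - 21/2,  13.04 , 71, 87, 89.08]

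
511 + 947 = 1458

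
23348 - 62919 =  - 39571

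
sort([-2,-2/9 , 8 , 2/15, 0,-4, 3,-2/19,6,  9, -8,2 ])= [  -  8,-4, - 2, - 2/9 ,-2/19 , 0, 2/15, 2, 3,  6, 8, 9] 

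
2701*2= 5402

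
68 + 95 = 163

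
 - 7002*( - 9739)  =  68192478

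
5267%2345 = 577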